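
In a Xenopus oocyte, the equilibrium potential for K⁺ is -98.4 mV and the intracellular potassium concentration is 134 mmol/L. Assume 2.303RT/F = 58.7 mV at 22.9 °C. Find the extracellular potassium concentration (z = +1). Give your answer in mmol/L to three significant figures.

Nernst: E = (58.7/1) · log₁₀([out]/[in]), so log₁₀([out]/[in]) = -98.4 × 1 / 58.7 = -1.6763.
[out]/[in] = 10^(-1.6763) = 0.02107.
[out] = 0.02107 × 134 = 2.823 mmol/L.

2.82 mmol/L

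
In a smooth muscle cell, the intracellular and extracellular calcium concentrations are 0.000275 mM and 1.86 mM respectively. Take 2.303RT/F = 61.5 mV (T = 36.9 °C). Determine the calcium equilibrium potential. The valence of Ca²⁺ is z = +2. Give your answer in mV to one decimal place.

117.8 mV

E = (61.5/z) · log₁₀([Ca²⁺]_out/[Ca²⁺]_in) with z = +2.
= (61.5/2) · log₁₀(1.86/0.000275) = 30.75 · log₁₀(6764)
= 30.75 · (3.8302) = 117.78 mV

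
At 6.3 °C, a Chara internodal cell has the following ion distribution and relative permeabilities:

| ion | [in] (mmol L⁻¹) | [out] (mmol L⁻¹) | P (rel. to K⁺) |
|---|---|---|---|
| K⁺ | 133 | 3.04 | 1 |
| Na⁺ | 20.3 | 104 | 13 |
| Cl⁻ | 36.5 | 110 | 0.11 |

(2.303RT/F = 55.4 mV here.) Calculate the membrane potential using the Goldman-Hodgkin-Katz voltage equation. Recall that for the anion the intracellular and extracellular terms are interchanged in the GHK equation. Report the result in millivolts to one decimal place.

Vm = 55.4 · log₁₀[(Σ P·[cation]ₒ + Σ P·[anion]ᵢ) / (Σ P·[cation]ᵢ + Σ P·[anion]ₒ)]
Numerator = 1×3.04 + 13×104 + 0.11×36.5 = 1359
Denominator = 1×133 + 13×20.3 + 0.11×110 = 409
Vm = 55.4 · log₁₀(3.3229) = 55.4 × (0.5215) = 28.89 mV

28.9 mV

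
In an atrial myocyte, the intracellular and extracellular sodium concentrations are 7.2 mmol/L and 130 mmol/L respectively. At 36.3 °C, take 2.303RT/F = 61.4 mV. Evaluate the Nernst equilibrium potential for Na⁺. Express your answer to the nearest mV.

77 mV

E = (61.4/z) · log₁₀([Na⁺]_out/[Na⁺]_in) with z = +1.
= (61.4/1) · log₁₀(130/7.2) = 61.40 · log₁₀(18.06)
= 61.40 · (1.2566) = 77.16 mV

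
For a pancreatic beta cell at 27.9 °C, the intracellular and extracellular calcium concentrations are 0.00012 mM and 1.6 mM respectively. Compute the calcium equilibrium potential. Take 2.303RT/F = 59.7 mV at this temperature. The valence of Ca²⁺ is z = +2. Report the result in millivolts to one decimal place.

123.1 mV

E = (59.7/z) · log₁₀([Ca²⁺]_out/[Ca²⁺]_in) with z = +2.
= (59.7/2) · log₁₀(1.6/0.00012) = 29.85 · log₁₀(1.333e+04)
= 29.85 · (4.1249) = 123.13 mV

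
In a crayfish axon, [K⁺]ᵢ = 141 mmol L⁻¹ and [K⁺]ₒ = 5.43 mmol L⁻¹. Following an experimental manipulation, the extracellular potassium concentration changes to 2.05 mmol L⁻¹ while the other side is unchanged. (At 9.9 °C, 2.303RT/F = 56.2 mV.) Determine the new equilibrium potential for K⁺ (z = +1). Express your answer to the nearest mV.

-103 mV

After the shift: [K⁺]_out = 2.05, [K⁺]_in = 141 mmol L⁻¹.
E_new = (56.2/1)·log₁₀(2.05/141) = 56.20 · (-1.8375) = -103.27 mV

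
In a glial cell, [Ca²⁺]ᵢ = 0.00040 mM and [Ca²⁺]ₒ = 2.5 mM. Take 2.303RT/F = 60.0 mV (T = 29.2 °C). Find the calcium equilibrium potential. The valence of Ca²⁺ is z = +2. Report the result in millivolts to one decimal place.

E = (60.0/z) · log₁₀([Ca²⁺]_out/[Ca²⁺]_in) with z = +2.
= (60.0/2) · log₁₀(2.5/0.00040) = 30.00 · log₁₀(6250)
= 30.00 · (3.7959) = 113.88 mV

113.9 mV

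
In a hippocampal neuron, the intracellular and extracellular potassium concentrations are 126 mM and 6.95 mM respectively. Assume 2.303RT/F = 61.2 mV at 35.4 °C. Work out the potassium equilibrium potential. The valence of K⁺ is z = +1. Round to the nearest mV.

E = (61.2/z) · log₁₀([K⁺]_out/[K⁺]_in) with z = +1.
= (61.2/1) · log₁₀(6.95/126) = 61.20 · log₁₀(0.05516)
= 61.20 · (-1.2584) = -77.01 mV

-77 mV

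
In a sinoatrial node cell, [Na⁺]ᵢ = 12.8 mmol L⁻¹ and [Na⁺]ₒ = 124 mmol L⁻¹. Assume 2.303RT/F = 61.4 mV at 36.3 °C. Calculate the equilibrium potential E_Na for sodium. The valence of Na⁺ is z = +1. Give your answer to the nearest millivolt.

61 mV

E = (61.4/z) · log₁₀([Na⁺]_out/[Na⁺]_in) with z = +1.
= (61.4/1) · log₁₀(124/12.8) = 61.40 · log₁₀(9.688)
= 61.40 · (0.9862) = 60.55 mV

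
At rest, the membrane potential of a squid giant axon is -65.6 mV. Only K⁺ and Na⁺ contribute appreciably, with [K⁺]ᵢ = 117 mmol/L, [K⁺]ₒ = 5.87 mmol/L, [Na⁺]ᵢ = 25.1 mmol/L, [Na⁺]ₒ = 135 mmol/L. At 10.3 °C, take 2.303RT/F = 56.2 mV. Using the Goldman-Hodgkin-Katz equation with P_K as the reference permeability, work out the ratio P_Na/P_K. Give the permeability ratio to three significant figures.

0.0157

Let α = P_Na/P_K. GHK: Vm = 56.2·log₁₀[(Kₒ + α·Naₒ)/(Kᵢ + α·Naᵢ)].
10^(Vm/56.2) = 10^(-65.6/56.2) = 0.068036
So 0.068036·(Kᵢ + α·Naᵢ) = Kₒ + α·Naₒ → α = (0.068036·117.0 − 5.87) / (135.0 − 0.068036·25.1)
α = (7.96 − 5.87) / (135.0 − 1.708) = 2.09/133.3 = 0.01568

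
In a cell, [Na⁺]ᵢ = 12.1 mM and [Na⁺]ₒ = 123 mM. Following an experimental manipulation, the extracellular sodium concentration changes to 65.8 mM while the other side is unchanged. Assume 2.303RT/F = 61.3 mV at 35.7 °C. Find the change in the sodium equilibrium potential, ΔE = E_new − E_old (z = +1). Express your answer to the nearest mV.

E_old = (61.3/1)·log₁₀(123/12.1) = 61.74 mV
E_new = (61.3/1)·log₁₀(65.8/12.1) = 45.08 mV
ΔE = 45.08 − (61.74) = -16.65 mV

-17 mV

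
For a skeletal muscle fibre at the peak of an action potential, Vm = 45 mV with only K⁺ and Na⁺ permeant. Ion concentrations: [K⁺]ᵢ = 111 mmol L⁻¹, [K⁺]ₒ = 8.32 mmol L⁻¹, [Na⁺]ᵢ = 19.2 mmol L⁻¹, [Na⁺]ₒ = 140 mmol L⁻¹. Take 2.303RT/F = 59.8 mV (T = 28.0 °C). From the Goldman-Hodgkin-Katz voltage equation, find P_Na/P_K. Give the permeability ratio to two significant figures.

Let α = P_Na/P_K. GHK: Vm = 59.8·log₁₀[(Kₒ + α·Naₒ)/(Kᵢ + α·Naᵢ)].
10^(Vm/59.8) = 10^(45.0/59.8) = 5.656
So 5.656·(Kᵢ + α·Naᵢ) = Kₒ + α·Naₒ → α = (5.656·111.0 − 8.32) / (140.0 − 5.656·19.2)
α = (627.8 − 8.32) / (140.0 − 108.6) = 619.5/31.41 = 19.73

20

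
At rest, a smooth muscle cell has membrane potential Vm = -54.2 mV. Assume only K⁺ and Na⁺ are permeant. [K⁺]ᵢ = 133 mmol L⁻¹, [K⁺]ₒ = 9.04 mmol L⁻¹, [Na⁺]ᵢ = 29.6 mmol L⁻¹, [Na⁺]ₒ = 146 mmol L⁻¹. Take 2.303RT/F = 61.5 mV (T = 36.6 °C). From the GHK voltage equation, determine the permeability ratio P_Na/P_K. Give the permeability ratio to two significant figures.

0.059

Let α = P_Na/P_K. GHK: Vm = 61.5·log₁₀[(Kₒ + α·Naₒ)/(Kᵢ + α·Naᵢ)].
10^(Vm/61.5) = 10^(-54.2/61.5) = 0.13143
So 0.13143·(Kᵢ + α·Naᵢ) = Kₒ + α·Naₒ → α = (0.13143·133.0 − 9.04) / (146.0 − 0.13143·29.6)
α = (17.48 − 9.04) / (146.0 − 3.89) = 8.44/142.1 = 0.05939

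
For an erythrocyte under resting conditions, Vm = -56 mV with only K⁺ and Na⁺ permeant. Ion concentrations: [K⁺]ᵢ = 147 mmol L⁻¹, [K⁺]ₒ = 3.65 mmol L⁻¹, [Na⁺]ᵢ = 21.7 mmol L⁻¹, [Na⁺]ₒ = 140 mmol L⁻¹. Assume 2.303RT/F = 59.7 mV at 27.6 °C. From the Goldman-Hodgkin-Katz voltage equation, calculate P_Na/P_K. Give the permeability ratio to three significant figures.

0.0968

Let α = P_Na/P_K. GHK: Vm = 59.7·log₁₀[(Kₒ + α·Naₒ)/(Kᵢ + α·Naᵢ)].
10^(Vm/59.7) = 10^(-56.0/59.7) = 0.11534
So 0.11534·(Kᵢ + α·Naᵢ) = Kₒ + α·Naₒ → α = (0.11534·147.0 − 3.65) / (140.0 − 0.11534·21.7)
α = (16.95 − 3.65) / (140.0 − 2.503) = 13.3/137.5 = 0.09676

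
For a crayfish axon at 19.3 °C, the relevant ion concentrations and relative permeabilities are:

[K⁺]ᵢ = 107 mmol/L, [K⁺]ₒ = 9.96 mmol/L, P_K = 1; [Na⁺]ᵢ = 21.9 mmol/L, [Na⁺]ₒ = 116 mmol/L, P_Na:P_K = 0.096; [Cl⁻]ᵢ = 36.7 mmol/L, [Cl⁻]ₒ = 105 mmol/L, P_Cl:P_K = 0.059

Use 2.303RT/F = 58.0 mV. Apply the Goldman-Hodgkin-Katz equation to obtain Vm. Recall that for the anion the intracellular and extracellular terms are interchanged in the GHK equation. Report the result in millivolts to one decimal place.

-40.3 mV

Vm = 58.0 · log₁₀[(Σ P·[cation]ₒ + Σ P·[anion]ᵢ) / (Σ P·[cation]ᵢ + Σ P·[anion]ₒ)]
Numerator = 1×9.96 + 0.096×116 + 0.059×36.7 = 23.26
Denominator = 1×107 + 0.096×21.9 + 0.059×105 = 115.3
Vm = 58.0 · log₁₀(0.20175) = 58.0 × (-0.6952) = -40.32 mV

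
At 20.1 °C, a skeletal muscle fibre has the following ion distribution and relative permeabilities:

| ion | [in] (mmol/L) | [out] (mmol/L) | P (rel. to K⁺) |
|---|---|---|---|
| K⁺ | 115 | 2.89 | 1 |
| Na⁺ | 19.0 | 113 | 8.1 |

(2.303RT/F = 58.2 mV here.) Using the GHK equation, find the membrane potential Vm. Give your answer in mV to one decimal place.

31.0 mV

Vm = 58.2 · log₁₀[(Σ P·[cation]ₒ + Σ P·[anion]ᵢ) / (Σ P·[cation]ᵢ + Σ P·[anion]ₒ)]
Numerator = 1×2.89 + 8.1×113 = 918.2
Denominator = 1×115 + 8.1×19.0 = 268.9
Vm = 58.2 · log₁₀(3.4146) = 58.2 × (0.5333) = 31.04 mV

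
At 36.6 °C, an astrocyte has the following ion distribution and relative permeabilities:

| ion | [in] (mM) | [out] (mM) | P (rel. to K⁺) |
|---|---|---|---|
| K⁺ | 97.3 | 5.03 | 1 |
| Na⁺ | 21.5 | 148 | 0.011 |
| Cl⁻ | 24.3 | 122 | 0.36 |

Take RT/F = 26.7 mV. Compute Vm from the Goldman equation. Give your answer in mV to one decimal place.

Vm = 26.7 · ln[(Σ P·[cation]ₒ + Σ P·[anion]ᵢ) / (Σ P·[cation]ᵢ + Σ P·[anion]ₒ)]
Numerator = 1×5.03 + 0.011×148 + 0.36×24.3 = 15.41
Denominator = 1×97.3 + 0.011×21.5 + 0.36×122 = 141.5
Vm = 26.7 · ln(0.10891) = 26.7 × (-2.2172) = -59.20 mV

-59.2 mV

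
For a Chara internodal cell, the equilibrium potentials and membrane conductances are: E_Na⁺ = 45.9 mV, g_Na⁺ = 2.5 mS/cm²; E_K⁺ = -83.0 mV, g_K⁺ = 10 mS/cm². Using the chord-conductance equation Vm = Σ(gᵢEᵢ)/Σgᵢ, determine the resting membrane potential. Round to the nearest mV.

-57 mV

Σ gᵢEᵢ = 2.5·(45.9) + 10·(-83.0) = -715.25
Σ gᵢ = 2.5 + 10 = 12.5
Vm = -715.25 / 12.5 = -57.22 mV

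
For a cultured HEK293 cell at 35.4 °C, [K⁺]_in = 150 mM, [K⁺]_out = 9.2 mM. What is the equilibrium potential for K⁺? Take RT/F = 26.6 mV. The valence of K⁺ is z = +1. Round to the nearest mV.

-74 mV

E = (26.6/z) · ln([K⁺]_out/[K⁺]_in) with z = +1.
= (26.6/1) · ln(9.2/150) = 26.60 · ln(0.06133)
= 26.60 · (-2.7914) = -74.25 mV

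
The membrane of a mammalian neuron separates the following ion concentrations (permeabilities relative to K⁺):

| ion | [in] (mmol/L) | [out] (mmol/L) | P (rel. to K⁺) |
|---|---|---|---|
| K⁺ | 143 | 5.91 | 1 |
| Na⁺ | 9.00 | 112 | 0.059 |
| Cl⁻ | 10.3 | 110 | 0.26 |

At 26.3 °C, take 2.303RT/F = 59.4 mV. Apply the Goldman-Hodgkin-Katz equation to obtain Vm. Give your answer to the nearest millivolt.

-63 mV

Vm = 59.4 · log₁₀[(Σ P·[cation]ₒ + Σ P·[anion]ᵢ) / (Σ P·[cation]ᵢ + Σ P·[anion]ₒ)]
Numerator = 1×5.91 + 0.059×112 + 0.26×10.3 = 15.2
Denominator = 1×143 + 0.059×9.00 + 0.26×110 = 172.1
Vm = 59.4 · log₁₀(0.088282) = 59.4 × (-1.0541) = -62.62 mV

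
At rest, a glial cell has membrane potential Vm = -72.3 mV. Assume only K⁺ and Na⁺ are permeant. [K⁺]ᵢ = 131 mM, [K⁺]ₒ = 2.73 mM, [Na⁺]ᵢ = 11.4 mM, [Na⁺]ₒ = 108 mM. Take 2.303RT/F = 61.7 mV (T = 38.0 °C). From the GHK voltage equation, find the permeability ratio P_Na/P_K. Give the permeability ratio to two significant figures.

0.057

Let α = P_Na/P_K. GHK: Vm = 61.7·log₁₀[(Kₒ + α·Naₒ)/(Kᵢ + α·Naᵢ)].
10^(Vm/61.7) = 10^(-72.3/61.7) = 0.067329
So 0.067329·(Kᵢ + α·Naᵢ) = Kₒ + α·Naₒ → α = (0.067329·131.0 − 2.73) / (108.0 − 0.067329·11.4)
α = (8.82 − 2.73) / (108.0 − 0.7675) = 6.09/107.2 = 0.05679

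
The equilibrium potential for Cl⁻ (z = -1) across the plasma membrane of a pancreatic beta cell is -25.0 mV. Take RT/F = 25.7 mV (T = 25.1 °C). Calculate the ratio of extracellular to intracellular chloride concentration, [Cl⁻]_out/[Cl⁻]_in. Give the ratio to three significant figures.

ln([out]/[in]) = E·z/(25.7) = -25.0 × -1 / 25.7 = 0.9728
[out]/[in] = e^(0.9728) = 2.645

2.65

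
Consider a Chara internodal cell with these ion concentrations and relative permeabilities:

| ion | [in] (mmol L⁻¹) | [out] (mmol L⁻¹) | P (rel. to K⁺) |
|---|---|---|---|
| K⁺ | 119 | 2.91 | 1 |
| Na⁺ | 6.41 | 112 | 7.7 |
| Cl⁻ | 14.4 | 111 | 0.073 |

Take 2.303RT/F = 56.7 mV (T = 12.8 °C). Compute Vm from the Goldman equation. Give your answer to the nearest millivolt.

Vm = 56.7 · log₁₀[(Σ P·[cation]ₒ + Σ P·[anion]ᵢ) / (Σ P·[cation]ᵢ + Σ P·[anion]ₒ)]
Numerator = 1×2.91 + 7.7×112 + 0.073×14.4 = 866.4
Denominator = 1×119 + 7.7×6.41 + 0.073×111 = 176.5
Vm = 56.7 · log₁₀(4.9097) = 56.7 × (0.6911) = 39.18 mV

39 mV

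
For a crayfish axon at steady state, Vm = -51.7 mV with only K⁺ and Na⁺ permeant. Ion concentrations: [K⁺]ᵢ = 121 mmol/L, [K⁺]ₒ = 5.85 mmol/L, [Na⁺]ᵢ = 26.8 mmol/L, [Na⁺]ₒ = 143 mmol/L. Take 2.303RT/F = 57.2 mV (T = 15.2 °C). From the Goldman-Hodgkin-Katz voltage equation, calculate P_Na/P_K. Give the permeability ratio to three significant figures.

0.0662

Let α = P_Na/P_K. GHK: Vm = 57.2·log₁₀[(Kₒ + α·Naₒ)/(Kᵢ + α·Naᵢ)].
10^(Vm/57.2) = 10^(-51.7/57.2) = 0.12478
So 0.12478·(Kᵢ + α·Naᵢ) = Kₒ + α·Naₒ → α = (0.12478·121.0 − 5.85) / (143.0 − 0.12478·26.8)
α = (15.1 − 5.85) / (143.0 − 3.344) = 9.249/139.7 = 0.06622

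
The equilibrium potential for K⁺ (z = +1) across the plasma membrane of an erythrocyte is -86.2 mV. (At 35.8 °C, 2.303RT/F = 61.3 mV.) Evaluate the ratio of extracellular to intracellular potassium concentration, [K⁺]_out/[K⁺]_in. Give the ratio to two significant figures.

0.039

log₁₀([out]/[in]) = E·z/(61.3) = -86.2 × 1 / 61.3 = -1.4062
[out]/[in] = 10^(-1.4062) = 0.03925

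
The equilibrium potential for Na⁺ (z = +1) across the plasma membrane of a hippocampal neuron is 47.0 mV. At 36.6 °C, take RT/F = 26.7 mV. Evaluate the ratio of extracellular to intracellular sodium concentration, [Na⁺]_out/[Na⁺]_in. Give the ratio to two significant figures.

5.8

ln([out]/[in]) = E·z/(26.7) = 47.0 × 1 / 26.7 = 1.7603
[out]/[in] = e^(1.7603) = 5.814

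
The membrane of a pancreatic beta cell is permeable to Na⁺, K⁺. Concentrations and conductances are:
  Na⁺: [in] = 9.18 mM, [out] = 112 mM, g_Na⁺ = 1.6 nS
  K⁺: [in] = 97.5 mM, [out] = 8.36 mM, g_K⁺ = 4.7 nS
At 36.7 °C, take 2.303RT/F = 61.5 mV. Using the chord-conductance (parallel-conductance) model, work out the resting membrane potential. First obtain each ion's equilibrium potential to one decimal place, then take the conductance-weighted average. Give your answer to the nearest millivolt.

-32 mV

E_Na⁺ = (61.5/1)·log₁₀(112/9.18) = 66.8 mV
E_K⁺ = (61.5/1)·log₁₀(8.36/97.5) = -65.6 mV
Vm = (Σ gᵢEᵢ)/(Σ gᵢ) = (1.6·66.8 + 4.7·-65.6) / (1.6 + 4.7)
= -201.44 / 6.3 = -31.97 mV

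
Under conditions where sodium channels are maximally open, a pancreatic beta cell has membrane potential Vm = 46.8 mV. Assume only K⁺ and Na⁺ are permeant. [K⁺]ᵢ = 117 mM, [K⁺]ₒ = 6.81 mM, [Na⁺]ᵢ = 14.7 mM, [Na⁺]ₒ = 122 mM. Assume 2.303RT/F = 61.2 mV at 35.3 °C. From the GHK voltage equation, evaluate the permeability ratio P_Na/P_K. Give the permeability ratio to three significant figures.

Let α = P_Na/P_K. GHK: Vm = 61.2·log₁₀[(Kₒ + α·Naₒ)/(Kᵢ + α·Naᵢ)].
10^(Vm/61.2) = 10^(46.8/61.2) = 5.8171
So 5.8171·(Kᵢ + α·Naᵢ) = Kₒ + α·Naₒ → α = (5.8171·117.0 − 6.81) / (122.0 − 5.8171·14.7)
α = (680.6 − 6.81) / (122.0 − 85.51) = 673.8/36.49 = 18.47

18.5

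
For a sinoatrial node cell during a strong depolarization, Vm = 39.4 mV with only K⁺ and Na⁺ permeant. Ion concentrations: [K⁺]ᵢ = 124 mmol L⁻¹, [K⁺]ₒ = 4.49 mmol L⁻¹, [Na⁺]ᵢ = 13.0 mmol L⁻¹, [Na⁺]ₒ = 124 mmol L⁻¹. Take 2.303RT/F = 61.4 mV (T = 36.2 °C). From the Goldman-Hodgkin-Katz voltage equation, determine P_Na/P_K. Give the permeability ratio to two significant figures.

Let α = P_Na/P_K. GHK: Vm = 61.4·log₁₀[(Kₒ + α·Naₒ)/(Kᵢ + α·Naᵢ)].
10^(Vm/61.4) = 10^(39.4/61.4) = 4.3822
So 4.3822·(Kᵢ + α·Naᵢ) = Kₒ + α·Naₒ → α = (4.3822·124.0 − 4.49) / (124.0 − 4.3822·13.0)
α = (543.4 − 4.49) / (124.0 − 56.97) = 538.9/67.03 = 8.04

8.0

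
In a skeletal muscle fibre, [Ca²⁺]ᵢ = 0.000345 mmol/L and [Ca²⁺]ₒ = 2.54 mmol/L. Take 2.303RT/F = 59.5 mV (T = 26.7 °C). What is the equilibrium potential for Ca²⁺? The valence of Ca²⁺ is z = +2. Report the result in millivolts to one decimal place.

115.0 mV

E = (59.5/z) · log₁₀([Ca²⁺]_out/[Ca²⁺]_in) with z = +2.
= (59.5/2) · log₁₀(2.54/0.000345) = 29.75 · log₁₀(7362)
= 29.75 · (3.8670) = 115.04 mV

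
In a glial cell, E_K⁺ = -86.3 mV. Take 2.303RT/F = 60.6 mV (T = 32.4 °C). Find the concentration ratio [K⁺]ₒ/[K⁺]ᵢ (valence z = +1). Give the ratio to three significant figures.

0.0377

log₁₀([out]/[in]) = E·z/(60.6) = -86.3 × 1 / 60.6 = -1.4241
[out]/[in] = 10^(-1.4241) = 0.03766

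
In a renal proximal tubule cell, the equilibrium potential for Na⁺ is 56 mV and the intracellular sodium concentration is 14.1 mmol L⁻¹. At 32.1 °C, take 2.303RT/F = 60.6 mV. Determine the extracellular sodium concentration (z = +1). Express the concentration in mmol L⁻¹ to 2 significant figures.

Nernst: E = (60.6/1) · log₁₀([out]/[in]), so log₁₀([out]/[in]) = 56.0 × 1 / 60.6 = 0.9241.
[out]/[in] = 10^(0.9241) = 8.396.
[out] = 8.396 × 14.1 = 118.4 mmol L⁻¹.

120 mmol L⁻¹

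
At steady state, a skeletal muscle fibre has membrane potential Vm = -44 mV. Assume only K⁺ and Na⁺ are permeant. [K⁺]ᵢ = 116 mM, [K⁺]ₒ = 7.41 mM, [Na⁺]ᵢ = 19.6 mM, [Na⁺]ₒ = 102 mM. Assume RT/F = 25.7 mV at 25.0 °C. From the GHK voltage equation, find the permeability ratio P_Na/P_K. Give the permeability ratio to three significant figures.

0.137

Let α = P_Na/P_K. GHK: Vm = 25.7·ln[(Kₒ + α·Naₒ)/(Kᵢ + α·Naᵢ)].
e^(Vm/25.7) = e^(-44.0/25.7) = 0.18049
So 0.18049·(Kᵢ + α·Naᵢ) = Kₒ + α·Naₒ → α = (0.18049·116.0 − 7.41) / (102.0 − 0.18049·19.6)
α = (20.94 − 7.41) / (102.0 − 3.538) = 13.53/98.46 = 0.1374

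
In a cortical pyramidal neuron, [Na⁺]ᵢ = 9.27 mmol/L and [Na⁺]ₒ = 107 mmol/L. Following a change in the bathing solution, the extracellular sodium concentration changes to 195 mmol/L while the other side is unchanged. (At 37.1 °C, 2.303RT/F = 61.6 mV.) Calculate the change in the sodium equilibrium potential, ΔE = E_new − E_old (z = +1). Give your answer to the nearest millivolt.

16 mV

E_old = (61.6/1)·log₁₀(107/9.27) = 65.44 mV
E_new = (61.6/1)·log₁₀(195/9.27) = 81.49 mV
ΔE = 81.49 − (65.44) = 16.06 mV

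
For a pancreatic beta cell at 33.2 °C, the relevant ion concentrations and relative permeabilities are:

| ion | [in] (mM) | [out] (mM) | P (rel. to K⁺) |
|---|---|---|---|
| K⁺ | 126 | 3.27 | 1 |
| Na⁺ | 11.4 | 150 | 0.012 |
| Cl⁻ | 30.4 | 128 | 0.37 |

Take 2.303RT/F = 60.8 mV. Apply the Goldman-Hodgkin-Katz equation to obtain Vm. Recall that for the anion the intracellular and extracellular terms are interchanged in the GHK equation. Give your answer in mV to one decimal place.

Vm = 60.8 · log₁₀[(Σ P·[cation]ₒ + Σ P·[anion]ᵢ) / (Σ P·[cation]ᵢ + Σ P·[anion]ₒ)]
Numerator = 1×3.27 + 0.012×150 + 0.37×30.4 = 16.32
Denominator = 1×126 + 0.012×11.4 + 0.37×128 = 173.5
Vm = 60.8 · log₁₀(0.094054) = 60.8 × (-1.0266) = -62.42 mV

-62.4 mV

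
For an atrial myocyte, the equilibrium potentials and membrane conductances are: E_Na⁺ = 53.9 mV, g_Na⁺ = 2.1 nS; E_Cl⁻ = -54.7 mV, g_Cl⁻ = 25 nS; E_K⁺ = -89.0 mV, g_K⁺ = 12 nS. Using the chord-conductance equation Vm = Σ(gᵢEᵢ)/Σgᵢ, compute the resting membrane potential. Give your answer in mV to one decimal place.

Σ gᵢEᵢ = 2.1·(53.9) + 25·(-54.7) + 12·(-89.0) = -2322.31
Σ gᵢ = 2.1 + 25 + 12 = 39.1
Vm = -2322.31 / 39.1 = -59.39 mV

-59.4 mV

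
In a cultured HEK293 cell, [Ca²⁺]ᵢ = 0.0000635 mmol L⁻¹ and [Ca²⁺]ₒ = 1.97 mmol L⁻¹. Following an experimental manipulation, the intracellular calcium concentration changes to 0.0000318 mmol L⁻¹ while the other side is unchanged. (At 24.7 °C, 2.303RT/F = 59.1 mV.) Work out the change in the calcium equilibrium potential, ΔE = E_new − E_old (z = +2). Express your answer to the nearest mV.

9 mV

E_old = (59.1/2)·log₁₀(1.97/0.0000635) = 132.73 mV
E_new = (59.1/2)·log₁₀(1.97/0.0000318) = 141.60 mV
ΔE = 141.60 − (132.73) = 8.88 mV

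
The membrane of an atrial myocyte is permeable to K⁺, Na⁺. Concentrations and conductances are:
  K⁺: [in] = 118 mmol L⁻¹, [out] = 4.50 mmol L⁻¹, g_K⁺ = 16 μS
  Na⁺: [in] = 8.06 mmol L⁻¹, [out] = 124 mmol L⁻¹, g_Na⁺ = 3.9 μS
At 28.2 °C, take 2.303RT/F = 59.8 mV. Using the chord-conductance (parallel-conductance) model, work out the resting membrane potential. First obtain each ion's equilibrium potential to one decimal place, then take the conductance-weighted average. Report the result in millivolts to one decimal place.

E_K⁺ = (59.8/1)·log₁₀(4.50/118) = -84.8 mV
E_Na⁺ = (59.8/1)·log₁₀(124/8.06) = 71.0 mV
Vm = (Σ gᵢEᵢ)/(Σ gᵢ) = (16·-84.8 + 3.9·71.0) / (16 + 3.9)
= -1079.90 / 19.9 = -54.27 mV

-54.3 mV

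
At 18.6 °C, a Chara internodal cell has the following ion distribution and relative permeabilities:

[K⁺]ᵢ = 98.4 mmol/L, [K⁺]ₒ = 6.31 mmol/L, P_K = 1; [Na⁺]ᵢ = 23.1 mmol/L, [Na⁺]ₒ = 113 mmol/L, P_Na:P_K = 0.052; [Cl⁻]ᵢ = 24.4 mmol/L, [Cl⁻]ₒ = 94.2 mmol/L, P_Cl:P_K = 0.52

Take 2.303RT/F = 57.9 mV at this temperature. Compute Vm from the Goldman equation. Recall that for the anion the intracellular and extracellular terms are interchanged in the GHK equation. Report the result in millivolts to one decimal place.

Vm = 57.9 · log₁₀[(Σ P·[cation]ₒ + Σ P·[anion]ᵢ) / (Σ P·[cation]ᵢ + Σ P·[anion]ₒ)]
Numerator = 1×6.31 + 0.052×113 + 0.52×24.4 = 24.87
Denominator = 1×98.4 + 0.052×23.1 + 0.52×94.2 = 148.6
Vm = 57.9 · log₁₀(0.16741) = 57.9 × (-0.7762) = -44.94 mV

-44.9 mV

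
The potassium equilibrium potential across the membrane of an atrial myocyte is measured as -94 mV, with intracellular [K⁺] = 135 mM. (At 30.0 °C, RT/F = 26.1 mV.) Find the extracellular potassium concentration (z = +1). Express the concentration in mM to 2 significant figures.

Nernst: E = (26.1/1) · ln([out]/[in]), so ln([out]/[in]) = -94.0 × 1 / 26.1 = -3.6015.
[out]/[in] = e^(-3.6015) = 0.02728.
[out] = 0.02728 × 135 = 3.683 mM.

3.7 mM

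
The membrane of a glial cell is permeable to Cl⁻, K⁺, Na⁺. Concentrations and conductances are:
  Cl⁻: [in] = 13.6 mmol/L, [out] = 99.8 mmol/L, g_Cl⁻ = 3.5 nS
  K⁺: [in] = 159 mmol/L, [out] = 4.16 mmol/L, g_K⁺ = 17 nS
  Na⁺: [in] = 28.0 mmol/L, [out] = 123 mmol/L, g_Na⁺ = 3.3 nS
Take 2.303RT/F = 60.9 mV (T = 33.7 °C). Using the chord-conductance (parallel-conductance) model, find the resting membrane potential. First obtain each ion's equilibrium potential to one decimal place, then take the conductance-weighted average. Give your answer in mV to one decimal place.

-71.2 mV

E_Cl⁻ = (60.9/-1)·log₁₀(99.8/13.6) = -52.7 mV
E_K⁺ = (60.9/1)·log₁₀(4.16/159) = -96.4 mV
E_Na⁺ = (60.9/1)·log₁₀(123/28.0) = 39.1 mV
Vm = (Σ gᵢEᵢ)/(Σ gᵢ) = (3.5·-52.7 + 17·-96.4 + 3.3·39.1) / (3.5 + 17 + 3.3)
= -1694.22 / 23.8 = -71.19 mV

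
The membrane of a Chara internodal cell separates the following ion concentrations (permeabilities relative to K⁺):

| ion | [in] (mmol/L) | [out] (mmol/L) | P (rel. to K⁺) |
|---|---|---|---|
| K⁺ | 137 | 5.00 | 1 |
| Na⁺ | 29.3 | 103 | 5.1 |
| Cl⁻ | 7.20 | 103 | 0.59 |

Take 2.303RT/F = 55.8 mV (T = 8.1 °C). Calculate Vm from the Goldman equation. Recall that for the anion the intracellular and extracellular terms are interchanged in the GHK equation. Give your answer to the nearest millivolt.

10 mV

Vm = 55.8 · log₁₀[(Σ P·[cation]ₒ + Σ P·[anion]ᵢ) / (Σ P·[cation]ᵢ + Σ P·[anion]ₒ)]
Numerator = 1×5.00 + 5.1×103 + 0.59×7.20 = 534.5
Denominator = 1×137 + 5.1×29.3 + 0.59×103 = 347.2
Vm = 55.8 · log₁₀(1.5396) = 55.8 × (0.1874) = 10.46 mV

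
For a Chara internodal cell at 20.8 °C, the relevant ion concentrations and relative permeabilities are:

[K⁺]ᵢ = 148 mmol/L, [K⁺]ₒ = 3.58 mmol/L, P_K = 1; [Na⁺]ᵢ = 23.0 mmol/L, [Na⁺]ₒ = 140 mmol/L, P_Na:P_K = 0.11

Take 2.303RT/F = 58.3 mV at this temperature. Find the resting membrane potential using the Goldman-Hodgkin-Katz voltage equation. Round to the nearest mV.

-52 mV

Vm = 58.3 · log₁₀[(Σ P·[cation]ₒ + Σ P·[anion]ᵢ) / (Σ P·[cation]ᵢ + Σ P·[anion]ₒ)]
Numerator = 1×3.58 + 0.11×140 = 18.98
Denominator = 1×148 + 0.11×23.0 = 150.5
Vm = 58.3 · log₁₀(0.12609) = 58.3 × (-0.8993) = -52.43 mV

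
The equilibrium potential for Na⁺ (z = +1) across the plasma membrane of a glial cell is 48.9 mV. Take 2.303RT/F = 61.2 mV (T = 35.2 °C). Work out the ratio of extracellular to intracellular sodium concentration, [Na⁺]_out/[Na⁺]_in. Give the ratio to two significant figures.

6.3

log₁₀([out]/[in]) = E·z/(61.2) = 48.9 × 1 / 61.2 = 0.7990
[out]/[in] = 10^(0.7990) = 6.295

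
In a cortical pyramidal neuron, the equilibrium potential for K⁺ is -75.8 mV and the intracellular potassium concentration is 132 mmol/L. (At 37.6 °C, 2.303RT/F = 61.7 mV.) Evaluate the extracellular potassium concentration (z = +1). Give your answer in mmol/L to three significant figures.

7.80 mmol/L

Nernst: E = (61.7/1) · log₁₀([out]/[in]), so log₁₀([out]/[in]) = -75.8 × 1 / 61.7 = -1.2285.
[out]/[in] = 10^(-1.2285) = 0.05908.
[out] = 0.05908 × 132 = 7.799 mmol/L.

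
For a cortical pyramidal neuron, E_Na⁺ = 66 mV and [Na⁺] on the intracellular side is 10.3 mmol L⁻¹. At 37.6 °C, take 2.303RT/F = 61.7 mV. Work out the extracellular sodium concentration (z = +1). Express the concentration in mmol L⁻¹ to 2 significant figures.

120 mmol L⁻¹

Nernst: E = (61.7/1) · log₁₀([out]/[in]), so log₁₀([out]/[in]) = 66.0 × 1 / 61.7 = 1.0697.
[out]/[in] = 10^(1.0697) = 11.74.
[out] = 11.74 × 10.3 = 120.9 mmol L⁻¹.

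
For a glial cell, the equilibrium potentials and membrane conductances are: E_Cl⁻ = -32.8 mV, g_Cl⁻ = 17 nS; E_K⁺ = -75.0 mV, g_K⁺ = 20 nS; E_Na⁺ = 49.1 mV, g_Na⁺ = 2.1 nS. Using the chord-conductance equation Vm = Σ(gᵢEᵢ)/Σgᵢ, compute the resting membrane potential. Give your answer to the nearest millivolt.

Σ gᵢEᵢ = 17·(-32.8) + 20·(-75.0) + 2.1·(49.1) = -1954.49
Σ gᵢ = 17 + 20 + 2.1 = 39.1
Vm = -1954.49 / 39.1 = -49.99 mV

-50 mV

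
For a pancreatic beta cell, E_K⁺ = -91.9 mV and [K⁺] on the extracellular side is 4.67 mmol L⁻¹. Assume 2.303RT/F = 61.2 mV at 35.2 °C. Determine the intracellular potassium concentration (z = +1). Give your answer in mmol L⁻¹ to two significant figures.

Nernst: E = (61.2/1) · log₁₀([out]/[in]), so log₁₀([out]/[in]) = -91.9 × 1 / 61.2 = -1.5016.
[out]/[in] = 10^(-1.5016) = 0.0315.
[in] = 4.67 / 0.0315 = 148.2 mmol L⁻¹.

150 mmol L⁻¹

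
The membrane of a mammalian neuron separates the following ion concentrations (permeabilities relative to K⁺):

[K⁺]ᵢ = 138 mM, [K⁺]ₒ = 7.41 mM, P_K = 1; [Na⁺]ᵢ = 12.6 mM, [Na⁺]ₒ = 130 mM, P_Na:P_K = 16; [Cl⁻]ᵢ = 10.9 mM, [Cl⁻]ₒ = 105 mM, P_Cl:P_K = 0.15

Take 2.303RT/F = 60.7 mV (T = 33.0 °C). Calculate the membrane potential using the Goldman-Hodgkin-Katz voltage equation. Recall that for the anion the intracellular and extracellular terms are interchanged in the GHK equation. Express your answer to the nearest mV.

47 mV

Vm = 60.7 · log₁₀[(Σ P·[cation]ₒ + Σ P·[anion]ᵢ) / (Σ P·[cation]ᵢ + Σ P·[anion]ₒ)]
Numerator = 1×7.41 + 16×130 + 0.15×10.9 = 2089
Denominator = 1×138 + 16×12.6 + 0.15×105 = 355.4
Vm = 60.7 · log₁₀(5.8788) = 60.7 × (0.7693) = 46.70 mV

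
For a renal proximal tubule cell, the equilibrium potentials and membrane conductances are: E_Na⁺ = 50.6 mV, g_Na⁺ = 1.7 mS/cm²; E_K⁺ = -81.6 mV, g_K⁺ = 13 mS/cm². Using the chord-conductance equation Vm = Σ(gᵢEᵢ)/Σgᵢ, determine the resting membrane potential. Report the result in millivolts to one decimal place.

-66.3 mV

Σ gᵢEᵢ = 1.7·(50.6) + 13·(-81.6) = -974.78
Σ gᵢ = 1.7 + 13 = 14.7
Vm = -974.78 / 14.7 = -66.31 mV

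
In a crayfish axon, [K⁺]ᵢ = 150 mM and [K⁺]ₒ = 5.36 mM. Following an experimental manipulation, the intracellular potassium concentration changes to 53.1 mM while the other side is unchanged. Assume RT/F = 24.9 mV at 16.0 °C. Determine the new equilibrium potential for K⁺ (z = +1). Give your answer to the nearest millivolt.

After the shift: [K⁺]_out = 5.36, [K⁺]_in = 53.1 mM.
E_new = (24.9/1)·ln(5.36/53.1) = 24.90 · (-2.2932) = -57.10 mV

-57 mV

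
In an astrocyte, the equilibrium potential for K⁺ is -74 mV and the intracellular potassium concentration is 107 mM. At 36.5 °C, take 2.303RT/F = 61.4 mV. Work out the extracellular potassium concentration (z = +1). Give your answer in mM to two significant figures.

6.7 mM

Nernst: E = (61.4/1) · log₁₀([out]/[in]), so log₁₀([out]/[in]) = -74.0 × 1 / 61.4 = -1.2052.
[out]/[in] = 10^(-1.2052) = 0.06234.
[out] = 0.06234 × 107 = 6.671 mM.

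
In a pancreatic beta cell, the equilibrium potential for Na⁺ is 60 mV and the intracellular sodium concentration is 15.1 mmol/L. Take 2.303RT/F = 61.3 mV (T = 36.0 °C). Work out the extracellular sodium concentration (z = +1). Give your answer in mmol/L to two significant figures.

Nernst: E = (61.3/1) · log₁₀([out]/[in]), so log₁₀([out]/[in]) = 60.0 × 1 / 61.3 = 0.9788.
[out]/[in] = 10^(0.9788) = 9.523.
[out] = 9.523 × 15.1 = 143.8 mmol/L.

140 mmol/L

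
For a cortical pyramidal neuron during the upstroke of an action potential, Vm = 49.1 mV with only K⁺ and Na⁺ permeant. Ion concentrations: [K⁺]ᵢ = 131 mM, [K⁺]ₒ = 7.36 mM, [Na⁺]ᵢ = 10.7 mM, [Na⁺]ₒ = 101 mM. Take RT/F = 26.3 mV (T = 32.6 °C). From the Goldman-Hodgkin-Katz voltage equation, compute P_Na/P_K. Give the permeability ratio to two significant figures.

Let α = P_Na/P_K. GHK: Vm = 26.3·ln[(Kₒ + α·Naₒ)/(Kᵢ + α·Naᵢ)].
e^(Vm/26.3) = e^(49.1/26.3) = 6.4683
So 6.4683·(Kᵢ + α·Naᵢ) = Kₒ + α·Naₒ → α = (6.4683·131.0 − 7.36) / (101.0 − 6.4683·10.7)
α = (847.4 − 7.36) / (101.0 − 69.21) = 840/31.79 = 26.42

26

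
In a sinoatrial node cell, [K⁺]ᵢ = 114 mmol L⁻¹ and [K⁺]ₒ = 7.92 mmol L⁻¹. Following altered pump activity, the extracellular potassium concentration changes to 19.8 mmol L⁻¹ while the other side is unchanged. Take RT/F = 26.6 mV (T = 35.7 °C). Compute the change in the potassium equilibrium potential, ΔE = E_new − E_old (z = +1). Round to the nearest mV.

E_old = (26.6/1)·ln(7.92/114) = -70.94 mV
E_new = (26.6/1)·ln(19.8/114) = -46.56 mV
ΔE = -46.56 − (-70.94) = 24.37 mV

24 mV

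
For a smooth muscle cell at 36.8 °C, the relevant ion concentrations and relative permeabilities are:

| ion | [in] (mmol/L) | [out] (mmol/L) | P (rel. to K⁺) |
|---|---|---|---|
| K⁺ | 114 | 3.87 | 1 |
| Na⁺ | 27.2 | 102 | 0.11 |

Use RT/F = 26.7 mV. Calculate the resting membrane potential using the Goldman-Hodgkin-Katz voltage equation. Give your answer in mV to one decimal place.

-54.7 mV

Vm = 26.7 · ln[(Σ P·[cation]ₒ + Σ P·[anion]ᵢ) / (Σ P·[cation]ᵢ + Σ P·[anion]ₒ)]
Numerator = 1×3.87 + 0.11×102 = 15.09
Denominator = 1×114 + 0.11×27.2 = 117
Vm = 26.7 · ln(0.12898) = 26.7 × (-2.0481) = -54.68 mV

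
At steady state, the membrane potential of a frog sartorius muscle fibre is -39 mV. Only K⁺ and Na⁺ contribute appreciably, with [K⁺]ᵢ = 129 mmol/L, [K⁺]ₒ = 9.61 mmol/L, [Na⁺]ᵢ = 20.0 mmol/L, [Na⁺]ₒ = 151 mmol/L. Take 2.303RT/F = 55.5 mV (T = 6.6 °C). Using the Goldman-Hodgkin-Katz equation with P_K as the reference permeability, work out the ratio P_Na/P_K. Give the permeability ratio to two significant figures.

Let α = P_Na/P_K. GHK: Vm = 55.5·log₁₀[(Kₒ + α·Naₒ)/(Kᵢ + α·Naᵢ)].
10^(Vm/55.5) = 10^(-39.0/55.5) = 0.19829
So 0.19829·(Kᵢ + α·Naᵢ) = Kₒ + α·Naₒ → α = (0.19829·129.0 − 9.61) / (151.0 − 0.19829·20.0)
α = (25.58 − 9.61) / (151.0 − 3.966) = 15.97/147 = 0.1086

0.11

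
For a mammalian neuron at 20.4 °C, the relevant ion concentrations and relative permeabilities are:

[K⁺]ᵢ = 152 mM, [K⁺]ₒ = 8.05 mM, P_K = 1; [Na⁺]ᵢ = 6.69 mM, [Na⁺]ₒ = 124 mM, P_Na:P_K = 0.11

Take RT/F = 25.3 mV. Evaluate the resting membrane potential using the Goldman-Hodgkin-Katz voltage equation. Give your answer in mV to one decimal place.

Vm = 25.3 · ln[(Σ P·[cation]ₒ + Σ P·[anion]ᵢ) / (Σ P·[cation]ᵢ + Σ P·[anion]ₒ)]
Numerator = 1×8.05 + 0.11×124 = 21.69
Denominator = 1×152 + 0.11×6.69 = 152.7
Vm = 25.3 · ln(0.14201) = 25.3 × (-1.9519) = -49.38 mV

-49.4 mV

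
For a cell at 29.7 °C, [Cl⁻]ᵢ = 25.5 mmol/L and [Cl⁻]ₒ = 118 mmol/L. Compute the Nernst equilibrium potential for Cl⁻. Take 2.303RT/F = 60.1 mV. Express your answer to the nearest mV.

-40 mV

E = (60.1/z) · log₁₀([Cl⁻]_out/[Cl⁻]_in) with z = -1.
For an anion, dividing by z = -1 reverses the sign.
= (60.1/-1) · log₁₀(118/25.5) = -60.10 · log₁₀(4.627)
= -60.10 · (0.6653) = -39.99 mV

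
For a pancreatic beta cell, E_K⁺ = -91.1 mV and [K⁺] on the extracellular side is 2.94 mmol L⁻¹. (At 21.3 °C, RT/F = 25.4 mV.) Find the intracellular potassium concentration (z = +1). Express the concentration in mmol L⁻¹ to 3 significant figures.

Nernst: E = (25.4/1) · ln([out]/[in]), so ln([out]/[in]) = -91.1 × 1 / 25.4 = -3.5866.
[out]/[in] = e^(-3.5866) = 0.02769.
[in] = 2.94 / 0.02769 = 106.2 mmol L⁻¹.

106 mmol L⁻¹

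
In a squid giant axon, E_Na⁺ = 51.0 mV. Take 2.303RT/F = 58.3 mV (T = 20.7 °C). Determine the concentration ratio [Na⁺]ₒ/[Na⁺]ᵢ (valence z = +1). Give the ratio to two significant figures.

7.5

log₁₀([out]/[in]) = E·z/(58.3) = 51.0 × 1 / 58.3 = 0.8748
[out]/[in] = 10^(0.8748) = 7.495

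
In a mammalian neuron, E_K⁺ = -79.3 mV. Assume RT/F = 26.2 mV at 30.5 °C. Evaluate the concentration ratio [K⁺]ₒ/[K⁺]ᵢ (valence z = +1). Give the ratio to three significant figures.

ln([out]/[in]) = E·z/(26.2) = -79.3 × 1 / 26.2 = -3.0267
[out]/[in] = e^(-3.0267) = 0.04847

0.0485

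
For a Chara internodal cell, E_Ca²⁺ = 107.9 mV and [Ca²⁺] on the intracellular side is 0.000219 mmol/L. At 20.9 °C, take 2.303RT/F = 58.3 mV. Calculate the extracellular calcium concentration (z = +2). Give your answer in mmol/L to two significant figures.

1.1 mmol/L

Nernst: E = (58.3/2) · log₁₀([out]/[in]), so log₁₀([out]/[in]) = 107.9 × 2 / 58.3 = 3.7015.
[out]/[in] = 10^(3.7015) = 5030.
[out] = 5030 × 0.000219 = 1.102 mmol/L.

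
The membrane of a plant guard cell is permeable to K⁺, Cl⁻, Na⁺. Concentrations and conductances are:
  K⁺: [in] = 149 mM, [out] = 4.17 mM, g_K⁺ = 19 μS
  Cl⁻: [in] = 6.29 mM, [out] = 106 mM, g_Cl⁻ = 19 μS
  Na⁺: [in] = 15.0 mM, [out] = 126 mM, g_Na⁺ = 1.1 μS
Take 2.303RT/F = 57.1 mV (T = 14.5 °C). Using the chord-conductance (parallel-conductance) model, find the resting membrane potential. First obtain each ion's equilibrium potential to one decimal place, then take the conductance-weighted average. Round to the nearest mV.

E_K⁺ = (57.1/1)·log₁₀(4.17/149) = -88.7 mV
E_Cl⁻ = (57.1/-1)·log₁₀(106/6.29) = -70.0 mV
E_Na⁺ = (57.1/1)·log₁₀(126/15.0) = 52.8 mV
Vm = (Σ gᵢEᵢ)/(Σ gᵢ) = (19·-88.7 + 19·-70.0 + 1.1·52.8) / (19 + 19 + 1.1)
= -2957.22 / 39.1 = -75.63 mV

-76 mV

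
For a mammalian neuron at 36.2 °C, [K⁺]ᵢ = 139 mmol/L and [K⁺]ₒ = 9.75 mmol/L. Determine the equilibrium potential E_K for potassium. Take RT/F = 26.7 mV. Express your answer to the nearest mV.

E = (26.7/z) · ln([K⁺]_out/[K⁺]_in) with z = +1.
= (26.7/1) · ln(9.75/139) = 26.70 · ln(0.07014)
= 26.70 · (-2.6572) = -70.95 mV

-71 mV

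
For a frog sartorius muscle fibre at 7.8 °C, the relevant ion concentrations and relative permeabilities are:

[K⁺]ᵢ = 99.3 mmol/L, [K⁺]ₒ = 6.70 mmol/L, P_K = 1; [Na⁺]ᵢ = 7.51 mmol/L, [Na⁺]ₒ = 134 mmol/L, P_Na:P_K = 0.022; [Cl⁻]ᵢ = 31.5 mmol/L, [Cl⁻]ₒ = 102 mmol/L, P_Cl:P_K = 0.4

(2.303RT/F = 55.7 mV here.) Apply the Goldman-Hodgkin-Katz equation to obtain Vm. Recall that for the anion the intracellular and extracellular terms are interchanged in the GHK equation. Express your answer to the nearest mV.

Vm = 55.7 · log₁₀[(Σ P·[cation]ₒ + Σ P·[anion]ᵢ) / (Σ P·[cation]ᵢ + Σ P·[anion]ₒ)]
Numerator = 1×6.70 + 0.022×134 + 0.4×31.5 = 22.25
Denominator = 1×99.3 + 0.022×7.51 + 0.4×102 = 140.3
Vm = 55.7 · log₁₀(0.15861) = 55.7 × (-0.7997) = -44.54 mV

-45 mV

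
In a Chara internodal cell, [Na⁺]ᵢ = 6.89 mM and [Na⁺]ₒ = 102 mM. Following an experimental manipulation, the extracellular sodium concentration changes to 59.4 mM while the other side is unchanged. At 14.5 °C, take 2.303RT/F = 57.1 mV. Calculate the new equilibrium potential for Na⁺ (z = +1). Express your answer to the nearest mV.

53 mV

After the shift: [Na⁺]_out = 59.4, [Na⁺]_in = 6.89 mM.
E_new = (57.1/1)·log₁₀(59.4/6.89) = 57.10 · (0.9356) = 53.42 mV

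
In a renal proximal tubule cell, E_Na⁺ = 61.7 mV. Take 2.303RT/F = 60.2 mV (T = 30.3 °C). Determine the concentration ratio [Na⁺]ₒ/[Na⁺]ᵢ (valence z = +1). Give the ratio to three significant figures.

10.6

log₁₀([out]/[in]) = E·z/(60.2) = 61.7 × 1 / 60.2 = 1.0249
[out]/[in] = 10^(1.0249) = 10.59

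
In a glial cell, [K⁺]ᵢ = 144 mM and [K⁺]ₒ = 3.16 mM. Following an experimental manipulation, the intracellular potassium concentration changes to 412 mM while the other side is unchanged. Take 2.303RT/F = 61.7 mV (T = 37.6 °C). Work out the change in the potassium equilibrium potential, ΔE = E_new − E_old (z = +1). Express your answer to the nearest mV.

E_old = (61.7/1)·log₁₀(3.16/144) = -102.34 mV
E_new = (61.7/1)·log₁₀(3.16/412) = -130.51 mV
ΔE = -130.51 − (-102.34) = -28.17 mV

-28 mV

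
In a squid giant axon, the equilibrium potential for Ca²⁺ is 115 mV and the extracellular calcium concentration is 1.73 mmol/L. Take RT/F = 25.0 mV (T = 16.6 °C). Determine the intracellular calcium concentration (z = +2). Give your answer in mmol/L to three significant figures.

Nernst: E = (25.0/2) · ln([out]/[in]), so ln([out]/[in]) = 115.0 × 2 / 25.0 = 9.2000.
[out]/[in] = e^(9.2000) = 9897.
[in] = 1.73 / 9897 = 0.0001748 mmol/L.

0.000175 mmol/L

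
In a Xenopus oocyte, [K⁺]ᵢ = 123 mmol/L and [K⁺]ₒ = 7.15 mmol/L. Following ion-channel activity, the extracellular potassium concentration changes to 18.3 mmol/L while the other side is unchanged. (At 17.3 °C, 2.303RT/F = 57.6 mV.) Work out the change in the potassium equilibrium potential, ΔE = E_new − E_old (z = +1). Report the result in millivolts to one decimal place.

E_old = (57.6/1)·log₁₀(7.15/123) = -71.17 mV
E_new = (57.6/1)·log₁₀(18.3/123) = -47.66 mV
ΔE = -47.66 − (-71.17) = 23.51 mV

23.5 mV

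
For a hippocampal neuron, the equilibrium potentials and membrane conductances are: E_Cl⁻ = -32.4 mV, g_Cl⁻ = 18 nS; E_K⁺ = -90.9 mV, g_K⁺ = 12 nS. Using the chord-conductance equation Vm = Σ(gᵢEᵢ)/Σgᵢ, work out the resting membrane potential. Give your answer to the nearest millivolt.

Σ gᵢEᵢ = 18·(-32.4) + 12·(-90.9) = -1674.00
Σ gᵢ = 18 + 12 = 30
Vm = -1674.00 / 30 = -55.80 mV

-56 mV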